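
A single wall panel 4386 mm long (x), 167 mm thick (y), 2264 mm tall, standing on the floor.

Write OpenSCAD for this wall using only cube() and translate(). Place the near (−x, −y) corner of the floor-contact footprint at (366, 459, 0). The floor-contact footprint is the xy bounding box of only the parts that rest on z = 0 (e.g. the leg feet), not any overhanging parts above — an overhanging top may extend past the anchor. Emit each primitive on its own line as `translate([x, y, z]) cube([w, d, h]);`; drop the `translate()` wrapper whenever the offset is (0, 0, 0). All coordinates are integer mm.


translate([366, 459, 0]) cube([4386, 167, 2264]);


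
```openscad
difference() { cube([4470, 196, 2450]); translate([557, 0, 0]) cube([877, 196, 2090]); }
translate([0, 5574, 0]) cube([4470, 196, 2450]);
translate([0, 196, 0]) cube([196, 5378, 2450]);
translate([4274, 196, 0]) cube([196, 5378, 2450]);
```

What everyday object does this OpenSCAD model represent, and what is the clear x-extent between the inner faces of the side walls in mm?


A single room. The interior width is 4078 mm.

Four walls enclosing a rectangle with a door in the front wall — a room. Outside width 4470 minus two 196 mm walls gives 4078 mm.


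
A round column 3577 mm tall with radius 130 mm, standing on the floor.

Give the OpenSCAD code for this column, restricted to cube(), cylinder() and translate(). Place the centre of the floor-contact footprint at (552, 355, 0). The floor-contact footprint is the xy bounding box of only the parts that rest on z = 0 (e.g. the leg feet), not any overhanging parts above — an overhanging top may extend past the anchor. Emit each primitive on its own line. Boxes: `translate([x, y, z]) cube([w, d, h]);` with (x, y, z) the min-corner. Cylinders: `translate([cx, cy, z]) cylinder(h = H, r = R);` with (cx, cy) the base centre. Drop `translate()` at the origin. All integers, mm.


translate([552, 355, 0]) cylinder(h = 3577, r = 130);


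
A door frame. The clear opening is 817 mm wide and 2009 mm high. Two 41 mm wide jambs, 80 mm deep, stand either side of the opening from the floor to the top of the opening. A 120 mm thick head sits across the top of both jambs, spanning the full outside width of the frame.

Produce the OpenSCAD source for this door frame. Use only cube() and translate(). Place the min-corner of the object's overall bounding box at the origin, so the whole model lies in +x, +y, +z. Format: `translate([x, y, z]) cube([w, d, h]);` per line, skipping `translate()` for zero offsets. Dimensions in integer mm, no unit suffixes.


cube([41, 80, 2009]);
translate([858, 0, 0]) cube([41, 80, 2009]);
translate([0, 0, 2009]) cube([899, 80, 120]);


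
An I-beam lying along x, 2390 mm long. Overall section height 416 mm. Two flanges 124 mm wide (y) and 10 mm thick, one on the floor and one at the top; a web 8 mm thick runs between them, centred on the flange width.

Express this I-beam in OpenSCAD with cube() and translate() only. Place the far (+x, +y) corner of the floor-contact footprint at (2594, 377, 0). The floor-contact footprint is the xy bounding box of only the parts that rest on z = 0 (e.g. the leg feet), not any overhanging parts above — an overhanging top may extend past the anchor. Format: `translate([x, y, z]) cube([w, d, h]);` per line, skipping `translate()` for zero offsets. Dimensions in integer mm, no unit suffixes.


translate([204, 253, 0]) cube([2390, 124, 10]);
translate([204, 311, 10]) cube([2390, 8, 396]);
translate([204, 253, 406]) cube([2390, 124, 10]);


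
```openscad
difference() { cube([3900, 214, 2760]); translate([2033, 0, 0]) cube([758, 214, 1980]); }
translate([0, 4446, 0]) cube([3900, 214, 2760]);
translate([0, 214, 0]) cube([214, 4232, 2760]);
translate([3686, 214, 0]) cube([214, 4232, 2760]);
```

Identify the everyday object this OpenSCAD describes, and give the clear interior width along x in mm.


A single room. The interior width is 3472 mm.

Four walls enclosing a rectangle with a door in the front wall — a room. Outside width 3900 minus two 214 mm walls gives 3472 mm.


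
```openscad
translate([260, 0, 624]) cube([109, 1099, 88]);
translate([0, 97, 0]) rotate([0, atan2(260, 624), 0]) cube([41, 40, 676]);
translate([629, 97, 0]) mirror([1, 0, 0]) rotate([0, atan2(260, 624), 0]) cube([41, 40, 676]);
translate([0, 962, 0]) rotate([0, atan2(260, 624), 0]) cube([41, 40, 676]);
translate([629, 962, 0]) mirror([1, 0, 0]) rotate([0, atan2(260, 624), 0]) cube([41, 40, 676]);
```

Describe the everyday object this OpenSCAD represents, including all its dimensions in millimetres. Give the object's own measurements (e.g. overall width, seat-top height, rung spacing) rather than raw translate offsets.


A sawhorse. A 109×1099×88 mm beam (x, y, z) sits on two A-frame leg pairs. Each pair is two raked legs of 41×40 mm section (40 mm along y) splaying symmetrically in x. Each leg rises 624 mm vertically over 260 mm of horizontal reach and is 676 mm long along its own axis. Every leg's outer bottom edge rests on the floor and its outer top edge meets a bottom edge of the beam — the left legs (tilting toward +x) meet the beam's −x bottom edge, the right legs (their mirror images, tilting toward −x) meet its +x bottom edge — so the leg tops tuck under the beam, the beam's underside is 624 mm above the floor, and the feet are 629 mm apart outside-to-outside with the beam centred between them. The two leg pairs are set in 97 mm from either end of the beam.


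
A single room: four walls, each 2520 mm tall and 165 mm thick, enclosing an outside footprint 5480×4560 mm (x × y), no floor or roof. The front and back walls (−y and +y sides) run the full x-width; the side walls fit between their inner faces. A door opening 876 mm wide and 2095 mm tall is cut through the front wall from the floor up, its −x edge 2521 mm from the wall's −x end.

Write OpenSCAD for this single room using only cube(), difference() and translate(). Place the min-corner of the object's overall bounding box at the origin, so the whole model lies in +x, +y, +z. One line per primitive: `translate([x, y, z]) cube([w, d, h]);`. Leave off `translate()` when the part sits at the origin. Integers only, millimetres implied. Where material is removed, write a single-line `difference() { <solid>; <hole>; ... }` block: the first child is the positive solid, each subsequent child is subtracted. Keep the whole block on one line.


difference() { cube([5480, 165, 2520]); translate([2521, 0, 0]) cube([876, 165, 2095]); }
translate([0, 4395, 0]) cube([5480, 165, 2520]);
translate([0, 165, 0]) cube([165, 4230, 2520]);
translate([5315, 165, 0]) cube([165, 4230, 2520]);


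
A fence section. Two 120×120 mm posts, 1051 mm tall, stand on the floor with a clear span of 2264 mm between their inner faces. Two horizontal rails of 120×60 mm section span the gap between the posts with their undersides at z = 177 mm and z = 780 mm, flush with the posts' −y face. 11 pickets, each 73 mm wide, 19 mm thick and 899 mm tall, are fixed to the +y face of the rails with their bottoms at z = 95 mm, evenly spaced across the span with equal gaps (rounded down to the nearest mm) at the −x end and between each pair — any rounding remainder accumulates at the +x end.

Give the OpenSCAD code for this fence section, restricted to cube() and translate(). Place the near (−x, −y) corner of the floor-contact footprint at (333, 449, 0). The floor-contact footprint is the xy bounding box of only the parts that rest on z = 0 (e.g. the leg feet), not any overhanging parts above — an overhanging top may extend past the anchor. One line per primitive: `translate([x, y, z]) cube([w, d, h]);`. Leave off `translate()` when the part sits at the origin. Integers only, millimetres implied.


translate([333, 449, 0]) cube([120, 120, 1051]);
translate([2717, 449, 0]) cube([120, 120, 1051]);
translate([453, 449, 177]) cube([2264, 120, 60]);
translate([453, 449, 780]) cube([2264, 120, 60]);
translate([574, 569, 95]) cube([73, 19, 899]);
translate([768, 569, 95]) cube([73, 19, 899]);
translate([962, 569, 95]) cube([73, 19, 899]);
translate([1156, 569, 95]) cube([73, 19, 899]);
translate([1350, 569, 95]) cube([73, 19, 899]);
translate([1544, 569, 95]) cube([73, 19, 899]);
translate([1738, 569, 95]) cube([73, 19, 899]);
translate([1932, 569, 95]) cube([73, 19, 899]);
translate([2126, 569, 95]) cube([73, 19, 899]);
translate([2320, 569, 95]) cube([73, 19, 899]);
translate([2514, 569, 95]) cube([73, 19, 899]);


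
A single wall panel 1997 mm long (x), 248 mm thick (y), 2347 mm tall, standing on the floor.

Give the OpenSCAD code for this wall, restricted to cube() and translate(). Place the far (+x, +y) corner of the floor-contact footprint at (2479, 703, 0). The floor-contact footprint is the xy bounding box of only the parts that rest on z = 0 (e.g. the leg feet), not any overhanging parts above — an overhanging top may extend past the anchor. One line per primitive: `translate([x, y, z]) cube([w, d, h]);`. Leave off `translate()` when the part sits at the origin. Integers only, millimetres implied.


translate([482, 455, 0]) cube([1997, 248, 2347]);


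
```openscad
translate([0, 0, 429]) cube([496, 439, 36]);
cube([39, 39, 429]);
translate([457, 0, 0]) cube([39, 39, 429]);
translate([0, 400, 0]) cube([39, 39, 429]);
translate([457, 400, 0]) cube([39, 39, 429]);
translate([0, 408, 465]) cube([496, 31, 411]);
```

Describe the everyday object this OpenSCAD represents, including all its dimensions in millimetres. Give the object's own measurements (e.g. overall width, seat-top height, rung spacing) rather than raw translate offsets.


A chair. The seat is a 496×439×36 mm slab with its top at z = 465 mm, on four 39×39 mm corner legs (flush with the seat edges, standing on z = 0). A flat backrest 31 mm thick, 411 mm tall, spans the full seat width and rises from the seat top along its +y edge, rear face flush with the rear of the seat.


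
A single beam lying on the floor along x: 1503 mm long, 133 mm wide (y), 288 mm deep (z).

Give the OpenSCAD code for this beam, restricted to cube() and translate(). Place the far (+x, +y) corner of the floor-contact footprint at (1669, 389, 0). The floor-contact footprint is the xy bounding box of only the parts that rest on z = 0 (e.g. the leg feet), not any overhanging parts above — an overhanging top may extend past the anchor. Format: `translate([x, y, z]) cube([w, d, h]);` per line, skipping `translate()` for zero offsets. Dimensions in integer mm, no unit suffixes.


translate([166, 256, 0]) cube([1503, 133, 288]);


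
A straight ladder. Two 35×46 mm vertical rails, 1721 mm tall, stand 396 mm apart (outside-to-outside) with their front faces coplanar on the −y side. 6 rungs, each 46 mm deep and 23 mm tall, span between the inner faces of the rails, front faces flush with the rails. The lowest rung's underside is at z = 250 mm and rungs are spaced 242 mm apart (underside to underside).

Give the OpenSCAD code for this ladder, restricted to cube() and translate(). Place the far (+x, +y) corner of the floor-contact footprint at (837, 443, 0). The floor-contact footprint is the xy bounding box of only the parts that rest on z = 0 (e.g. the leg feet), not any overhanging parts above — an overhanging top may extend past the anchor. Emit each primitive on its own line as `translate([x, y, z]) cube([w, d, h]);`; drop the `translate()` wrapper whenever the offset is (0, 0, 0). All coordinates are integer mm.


translate([441, 397, 0]) cube([35, 46, 1721]);
translate([802, 397, 0]) cube([35, 46, 1721]);
translate([476, 397, 250]) cube([326, 46, 23]);
translate([476, 397, 492]) cube([326, 46, 23]);
translate([476, 397, 734]) cube([326, 46, 23]);
translate([476, 397, 976]) cube([326, 46, 23]);
translate([476, 397, 1218]) cube([326, 46, 23]);
translate([476, 397, 1460]) cube([326, 46, 23]);


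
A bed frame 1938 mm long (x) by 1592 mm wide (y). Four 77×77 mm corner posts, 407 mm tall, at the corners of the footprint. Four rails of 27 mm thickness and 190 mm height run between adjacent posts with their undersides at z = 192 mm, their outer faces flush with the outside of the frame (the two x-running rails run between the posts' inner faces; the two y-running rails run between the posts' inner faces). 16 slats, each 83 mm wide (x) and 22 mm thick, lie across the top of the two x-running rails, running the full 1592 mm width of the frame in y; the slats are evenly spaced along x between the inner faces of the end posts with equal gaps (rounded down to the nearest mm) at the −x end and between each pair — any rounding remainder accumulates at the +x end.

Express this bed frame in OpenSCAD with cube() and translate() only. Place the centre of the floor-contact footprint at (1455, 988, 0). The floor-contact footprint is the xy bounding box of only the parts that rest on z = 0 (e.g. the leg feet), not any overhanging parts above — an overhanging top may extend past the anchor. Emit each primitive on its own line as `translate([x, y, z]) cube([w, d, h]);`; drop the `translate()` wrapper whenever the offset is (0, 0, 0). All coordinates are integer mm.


// slat z = rail_z + rail_h = 192 + 190 = 382
// slat gap = ⌊(1784 − 16·83) / 17⌋ = 26
translate([486, 192, 0]) cube([77, 77, 407]);
translate([486, 1707, 0]) cube([77, 77, 407]);
translate([2347, 192, 0]) cube([77, 77, 407]);
translate([2347, 1707, 0]) cube([77, 77, 407]);
translate([563, 192, 192]) cube([1784, 27, 190]);
translate([563, 1757, 192]) cube([1784, 27, 190]);
translate([486, 269, 192]) cube([27, 1438, 190]);
translate([2397, 269, 192]) cube([27, 1438, 190]);
translate([589, 192, 382]) cube([83, 1592, 22]);
translate([698, 192, 382]) cube([83, 1592, 22]);
translate([807, 192, 382]) cube([83, 1592, 22]);
translate([916, 192, 382]) cube([83, 1592, 22]);
translate([1025, 192, 382]) cube([83, 1592, 22]);
translate([1134, 192, 382]) cube([83, 1592, 22]);
translate([1243, 192, 382]) cube([83, 1592, 22]);
translate([1352, 192, 382]) cube([83, 1592, 22]);
translate([1461, 192, 382]) cube([83, 1592, 22]);
translate([1570, 192, 382]) cube([83, 1592, 22]);
translate([1679, 192, 382]) cube([83, 1592, 22]);
translate([1788, 192, 382]) cube([83, 1592, 22]);
translate([1897, 192, 382]) cube([83, 1592, 22]);
translate([2006, 192, 382]) cube([83, 1592, 22]);
translate([2115, 192, 382]) cube([83, 1592, 22]);
translate([2224, 192, 382]) cube([83, 1592, 22]);


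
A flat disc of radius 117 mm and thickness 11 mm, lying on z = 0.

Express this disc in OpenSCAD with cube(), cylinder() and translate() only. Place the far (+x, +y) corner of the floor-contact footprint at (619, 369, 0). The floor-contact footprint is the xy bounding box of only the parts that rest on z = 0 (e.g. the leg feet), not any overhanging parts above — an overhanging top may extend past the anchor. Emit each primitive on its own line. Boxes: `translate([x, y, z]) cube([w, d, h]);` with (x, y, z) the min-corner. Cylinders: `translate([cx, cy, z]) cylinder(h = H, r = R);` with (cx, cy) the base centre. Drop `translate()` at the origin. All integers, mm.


translate([502, 252, 0]) cylinder(h = 11, r = 117);


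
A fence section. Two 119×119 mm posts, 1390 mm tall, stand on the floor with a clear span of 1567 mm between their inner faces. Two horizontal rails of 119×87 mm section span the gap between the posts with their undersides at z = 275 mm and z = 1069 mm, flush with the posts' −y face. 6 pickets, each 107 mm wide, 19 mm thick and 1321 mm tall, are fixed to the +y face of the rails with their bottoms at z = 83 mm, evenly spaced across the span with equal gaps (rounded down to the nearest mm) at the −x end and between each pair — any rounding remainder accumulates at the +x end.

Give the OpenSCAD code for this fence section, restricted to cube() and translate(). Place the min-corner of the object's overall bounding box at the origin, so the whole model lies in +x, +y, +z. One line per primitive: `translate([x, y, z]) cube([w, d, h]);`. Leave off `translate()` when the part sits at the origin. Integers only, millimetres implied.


cube([119, 119, 1390]);
translate([1686, 0, 0]) cube([119, 119, 1390]);
translate([119, 0, 275]) cube([1567, 119, 87]);
translate([119, 0, 1069]) cube([1567, 119, 87]);
translate([251, 119, 83]) cube([107, 19, 1321]);
translate([490, 119, 83]) cube([107, 19, 1321]);
translate([729, 119, 83]) cube([107, 19, 1321]);
translate([968, 119, 83]) cube([107, 19, 1321]);
translate([1207, 119, 83]) cube([107, 19, 1321]);
translate([1446, 119, 83]) cube([107, 19, 1321]);


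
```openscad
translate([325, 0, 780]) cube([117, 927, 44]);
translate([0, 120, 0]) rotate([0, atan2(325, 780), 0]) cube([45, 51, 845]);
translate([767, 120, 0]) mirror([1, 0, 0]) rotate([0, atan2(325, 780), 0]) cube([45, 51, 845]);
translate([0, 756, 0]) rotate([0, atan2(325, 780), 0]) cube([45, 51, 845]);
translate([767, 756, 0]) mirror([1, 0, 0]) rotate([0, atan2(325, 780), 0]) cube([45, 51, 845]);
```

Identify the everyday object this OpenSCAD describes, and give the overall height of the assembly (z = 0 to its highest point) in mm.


A sawhorse. The overall height is 824 mm.

A beam across two mirrored pairs of raked legs — a sawhorse. The beam's underside is at z = 780 (matching the legs' vertical rise in atan2(325, 780)) and the beam is 44 mm tall, so its top is at 780 + 44 = 824 mm. The raked legs top out at the beam's underside, so that is the highest point.


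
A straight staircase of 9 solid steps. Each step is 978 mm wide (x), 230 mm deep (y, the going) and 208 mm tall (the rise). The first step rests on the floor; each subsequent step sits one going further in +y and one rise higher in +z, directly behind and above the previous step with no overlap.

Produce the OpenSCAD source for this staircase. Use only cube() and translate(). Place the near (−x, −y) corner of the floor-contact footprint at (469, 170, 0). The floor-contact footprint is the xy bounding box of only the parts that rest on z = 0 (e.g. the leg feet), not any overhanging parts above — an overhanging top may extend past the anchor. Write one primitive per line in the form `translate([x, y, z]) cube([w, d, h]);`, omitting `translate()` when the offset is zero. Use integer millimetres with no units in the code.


translate([469, 170, 0]) cube([978, 230, 208]);
translate([469, 400, 208]) cube([978, 230, 208]);
translate([469, 630, 416]) cube([978, 230, 208]);
translate([469, 860, 624]) cube([978, 230, 208]);
translate([469, 1090, 832]) cube([978, 230, 208]);
translate([469, 1320, 1040]) cube([978, 230, 208]);
translate([469, 1550, 1248]) cube([978, 230, 208]);
translate([469, 1780, 1456]) cube([978, 230, 208]);
translate([469, 2010, 1664]) cube([978, 230, 208]);


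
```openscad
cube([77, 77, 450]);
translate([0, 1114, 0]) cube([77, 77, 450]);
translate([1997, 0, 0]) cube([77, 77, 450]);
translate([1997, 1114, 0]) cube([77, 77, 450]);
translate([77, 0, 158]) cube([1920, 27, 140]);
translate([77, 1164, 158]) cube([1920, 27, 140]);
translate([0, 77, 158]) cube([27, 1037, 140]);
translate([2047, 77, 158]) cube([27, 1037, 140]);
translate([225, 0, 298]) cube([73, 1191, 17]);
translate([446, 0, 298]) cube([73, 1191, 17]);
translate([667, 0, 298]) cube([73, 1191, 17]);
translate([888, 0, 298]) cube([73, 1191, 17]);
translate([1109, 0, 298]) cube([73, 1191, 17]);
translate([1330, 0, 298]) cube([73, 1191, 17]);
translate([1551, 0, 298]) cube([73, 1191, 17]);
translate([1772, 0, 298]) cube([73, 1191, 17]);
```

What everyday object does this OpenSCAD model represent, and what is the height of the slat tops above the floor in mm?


A bed frame. The slat-top height is 315 mm.

Four posts, four rails, and a row of slats — a bed frame. Slats sit on the rails at z = 158 + 140 = 298; with slat thickness 17, the top is 315 mm.


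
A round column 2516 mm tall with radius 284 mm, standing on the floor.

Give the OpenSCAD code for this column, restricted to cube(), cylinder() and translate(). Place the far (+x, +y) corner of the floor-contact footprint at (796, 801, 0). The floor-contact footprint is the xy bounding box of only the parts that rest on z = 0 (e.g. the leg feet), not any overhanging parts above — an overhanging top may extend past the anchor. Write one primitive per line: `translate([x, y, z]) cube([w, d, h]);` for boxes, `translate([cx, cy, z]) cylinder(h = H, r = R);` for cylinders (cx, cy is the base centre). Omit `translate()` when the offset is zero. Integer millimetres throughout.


translate([512, 517, 0]) cylinder(h = 2516, r = 284);


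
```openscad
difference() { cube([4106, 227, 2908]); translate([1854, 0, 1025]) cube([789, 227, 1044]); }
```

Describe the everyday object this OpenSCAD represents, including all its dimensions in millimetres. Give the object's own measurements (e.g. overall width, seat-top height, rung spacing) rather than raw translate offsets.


A wall 4106 mm long (x), 227 mm thick (y), 2908 mm tall, with a rectangular window opening cut through it. The opening is 789 mm wide and 1044 mm tall; its sill is at z = 1025 mm and its near (−x) edge is 1854 mm from the wall's −x end. The opening passes through the full wall thickness.


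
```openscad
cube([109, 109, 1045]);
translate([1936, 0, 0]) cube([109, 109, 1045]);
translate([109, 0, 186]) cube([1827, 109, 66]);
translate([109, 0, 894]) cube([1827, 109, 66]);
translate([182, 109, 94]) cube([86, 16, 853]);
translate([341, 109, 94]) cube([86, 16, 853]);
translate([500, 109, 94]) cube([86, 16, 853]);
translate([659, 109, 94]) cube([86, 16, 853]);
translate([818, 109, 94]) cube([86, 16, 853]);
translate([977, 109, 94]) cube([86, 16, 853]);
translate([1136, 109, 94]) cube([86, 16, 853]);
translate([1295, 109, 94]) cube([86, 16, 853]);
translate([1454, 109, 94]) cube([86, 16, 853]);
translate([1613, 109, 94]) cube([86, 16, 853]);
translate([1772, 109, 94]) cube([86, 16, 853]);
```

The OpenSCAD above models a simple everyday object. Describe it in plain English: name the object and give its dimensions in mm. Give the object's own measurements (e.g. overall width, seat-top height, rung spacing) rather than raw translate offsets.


A fence section. Two 109×109 mm posts, 1045 mm tall, stand on the floor with a clear span of 1827 mm between their inner faces. Two horizontal rails of 109×66 mm section span the gap between the posts with their undersides at z = 186 mm and z = 894 mm, flush with the posts' −y face. 11 pickets, each 86 mm wide, 16 mm thick and 853 mm tall, are fixed to the +y face of the rails with their bottoms at z = 94 mm, spaced across the span with a 73 mm gap after the −x post and between neighbouring pickets, with 78 mm left before the +x post.


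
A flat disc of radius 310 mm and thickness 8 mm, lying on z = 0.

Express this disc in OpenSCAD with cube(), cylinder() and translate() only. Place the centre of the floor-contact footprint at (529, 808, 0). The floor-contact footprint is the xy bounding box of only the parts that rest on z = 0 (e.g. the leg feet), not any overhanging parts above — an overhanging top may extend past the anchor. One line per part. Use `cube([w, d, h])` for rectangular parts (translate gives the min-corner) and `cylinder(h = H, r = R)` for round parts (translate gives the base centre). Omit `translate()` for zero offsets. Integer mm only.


translate([529, 808, 0]) cylinder(h = 8, r = 310);


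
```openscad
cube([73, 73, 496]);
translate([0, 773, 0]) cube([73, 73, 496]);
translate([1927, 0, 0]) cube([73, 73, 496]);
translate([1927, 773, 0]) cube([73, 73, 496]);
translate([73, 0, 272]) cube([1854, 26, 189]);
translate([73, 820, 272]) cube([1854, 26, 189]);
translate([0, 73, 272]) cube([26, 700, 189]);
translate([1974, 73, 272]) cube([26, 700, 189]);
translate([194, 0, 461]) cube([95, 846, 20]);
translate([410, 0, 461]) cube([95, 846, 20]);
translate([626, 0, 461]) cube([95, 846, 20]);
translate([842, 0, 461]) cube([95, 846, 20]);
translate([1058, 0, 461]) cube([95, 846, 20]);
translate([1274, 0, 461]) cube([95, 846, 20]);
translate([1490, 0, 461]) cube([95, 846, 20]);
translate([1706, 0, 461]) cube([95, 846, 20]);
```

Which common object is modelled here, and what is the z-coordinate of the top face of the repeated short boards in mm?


A bed frame. The slat-top height is 481 mm.

Four posts, four rails, and a row of slats — a bed frame. Slats sit on the rails at z = 272 + 189 = 461; with slat thickness 20, the top is 481 mm.


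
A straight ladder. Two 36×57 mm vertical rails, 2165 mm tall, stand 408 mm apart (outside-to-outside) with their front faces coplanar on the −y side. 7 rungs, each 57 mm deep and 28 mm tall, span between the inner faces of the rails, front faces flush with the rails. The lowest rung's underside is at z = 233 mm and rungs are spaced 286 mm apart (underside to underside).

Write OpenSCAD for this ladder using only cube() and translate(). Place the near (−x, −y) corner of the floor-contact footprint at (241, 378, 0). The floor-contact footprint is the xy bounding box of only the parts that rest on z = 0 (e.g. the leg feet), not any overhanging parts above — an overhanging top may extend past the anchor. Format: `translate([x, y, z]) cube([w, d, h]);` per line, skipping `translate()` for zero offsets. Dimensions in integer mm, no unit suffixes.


translate([241, 378, 0]) cube([36, 57, 2165]);
translate([613, 378, 0]) cube([36, 57, 2165]);
translate([277, 378, 233]) cube([336, 57, 28]);
translate([277, 378, 519]) cube([336, 57, 28]);
translate([277, 378, 805]) cube([336, 57, 28]);
translate([277, 378, 1091]) cube([336, 57, 28]);
translate([277, 378, 1377]) cube([336, 57, 28]);
translate([277, 378, 1663]) cube([336, 57, 28]);
translate([277, 378, 1949]) cube([336, 57, 28]);


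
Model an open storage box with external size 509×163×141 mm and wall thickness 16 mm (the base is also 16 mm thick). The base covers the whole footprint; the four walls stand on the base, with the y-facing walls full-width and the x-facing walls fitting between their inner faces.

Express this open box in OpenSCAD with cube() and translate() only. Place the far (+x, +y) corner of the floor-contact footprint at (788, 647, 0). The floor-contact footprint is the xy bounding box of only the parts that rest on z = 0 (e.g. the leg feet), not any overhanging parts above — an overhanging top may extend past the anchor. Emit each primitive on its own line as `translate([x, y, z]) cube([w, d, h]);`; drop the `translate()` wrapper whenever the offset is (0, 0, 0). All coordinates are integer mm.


translate([279, 484, 0]) cube([509, 163, 16]);
translate([279, 484, 16]) cube([509, 16, 125]);
translate([279, 631, 16]) cube([509, 16, 125]);
translate([279, 500, 16]) cube([16, 131, 125]);
translate([772, 500, 16]) cube([16, 131, 125]);


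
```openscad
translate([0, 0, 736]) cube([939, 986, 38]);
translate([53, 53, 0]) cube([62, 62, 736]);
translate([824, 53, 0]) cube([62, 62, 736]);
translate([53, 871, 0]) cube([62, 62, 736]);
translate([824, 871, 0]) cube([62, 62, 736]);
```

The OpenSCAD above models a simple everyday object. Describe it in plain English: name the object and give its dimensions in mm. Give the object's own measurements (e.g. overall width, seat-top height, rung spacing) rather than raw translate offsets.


A table: top 939 mm (x) × 986 mm (y), 38 mm thick, upper face at z = 774 mm, on four 62×62 mm square legs, each inset 53 mm from the nearest pair of top edges from z = 0 to the bottom of the top.


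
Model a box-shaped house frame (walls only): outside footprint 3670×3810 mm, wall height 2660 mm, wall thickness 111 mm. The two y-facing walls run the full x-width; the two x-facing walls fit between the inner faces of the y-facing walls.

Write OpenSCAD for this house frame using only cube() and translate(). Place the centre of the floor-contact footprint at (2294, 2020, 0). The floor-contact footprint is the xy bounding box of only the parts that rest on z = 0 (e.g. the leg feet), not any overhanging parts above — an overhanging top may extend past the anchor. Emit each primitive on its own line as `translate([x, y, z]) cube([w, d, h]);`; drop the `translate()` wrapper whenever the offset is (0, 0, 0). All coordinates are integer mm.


translate([459, 115, 0]) cube([3670, 111, 2660]);
translate([459, 3814, 0]) cube([3670, 111, 2660]);
translate([459, 226, 0]) cube([111, 3588, 2660]);
translate([4018, 226, 0]) cube([111, 3588, 2660]);


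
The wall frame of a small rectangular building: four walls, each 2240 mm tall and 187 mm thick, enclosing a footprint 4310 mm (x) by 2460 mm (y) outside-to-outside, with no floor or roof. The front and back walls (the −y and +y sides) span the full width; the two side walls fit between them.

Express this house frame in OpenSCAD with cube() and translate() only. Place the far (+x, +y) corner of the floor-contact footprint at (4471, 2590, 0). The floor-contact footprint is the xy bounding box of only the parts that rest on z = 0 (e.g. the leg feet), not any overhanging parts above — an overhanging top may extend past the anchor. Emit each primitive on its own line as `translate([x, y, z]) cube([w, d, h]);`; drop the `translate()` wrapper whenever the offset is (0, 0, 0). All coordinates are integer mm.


translate([161, 130, 0]) cube([4310, 187, 2240]);
translate([161, 2403, 0]) cube([4310, 187, 2240]);
translate([161, 317, 0]) cube([187, 2086, 2240]);
translate([4284, 317, 0]) cube([187, 2086, 2240]);


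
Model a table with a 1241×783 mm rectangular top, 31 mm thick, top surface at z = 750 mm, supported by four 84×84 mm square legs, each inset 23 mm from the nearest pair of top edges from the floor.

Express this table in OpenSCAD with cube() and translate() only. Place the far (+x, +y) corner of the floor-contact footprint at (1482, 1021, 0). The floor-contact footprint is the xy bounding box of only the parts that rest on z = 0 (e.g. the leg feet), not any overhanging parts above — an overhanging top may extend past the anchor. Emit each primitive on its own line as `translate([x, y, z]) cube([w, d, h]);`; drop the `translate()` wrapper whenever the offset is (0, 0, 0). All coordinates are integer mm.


translate([264, 261, 719]) cube([1241, 783, 31]);
translate([287, 284, 0]) cube([84, 84, 719]);
translate([1398, 284, 0]) cube([84, 84, 719]);
translate([287, 937, 0]) cube([84, 84, 719]);
translate([1398, 937, 0]) cube([84, 84, 719]);


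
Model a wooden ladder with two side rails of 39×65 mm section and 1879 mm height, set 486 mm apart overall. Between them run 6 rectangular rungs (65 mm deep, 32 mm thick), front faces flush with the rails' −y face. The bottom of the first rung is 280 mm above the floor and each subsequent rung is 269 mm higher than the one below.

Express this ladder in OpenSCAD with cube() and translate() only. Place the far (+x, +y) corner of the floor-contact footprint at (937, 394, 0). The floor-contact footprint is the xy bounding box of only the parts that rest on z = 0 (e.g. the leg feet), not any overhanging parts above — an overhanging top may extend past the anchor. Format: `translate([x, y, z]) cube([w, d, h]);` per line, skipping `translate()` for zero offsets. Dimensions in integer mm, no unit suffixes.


translate([451, 329, 0]) cube([39, 65, 1879]);
translate([898, 329, 0]) cube([39, 65, 1879]);
translate([490, 329, 280]) cube([408, 65, 32]);
translate([490, 329, 549]) cube([408, 65, 32]);
translate([490, 329, 818]) cube([408, 65, 32]);
translate([490, 329, 1087]) cube([408, 65, 32]);
translate([490, 329, 1356]) cube([408, 65, 32]);
translate([490, 329, 1625]) cube([408, 65, 32]);


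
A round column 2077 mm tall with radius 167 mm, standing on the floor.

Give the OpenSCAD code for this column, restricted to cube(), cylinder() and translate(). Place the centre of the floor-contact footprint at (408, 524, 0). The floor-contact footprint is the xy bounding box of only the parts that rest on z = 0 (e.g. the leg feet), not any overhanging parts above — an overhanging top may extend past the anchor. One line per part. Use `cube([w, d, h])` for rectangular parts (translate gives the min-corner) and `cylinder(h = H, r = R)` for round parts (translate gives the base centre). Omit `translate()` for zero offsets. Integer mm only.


translate([408, 524, 0]) cylinder(h = 2077, r = 167);


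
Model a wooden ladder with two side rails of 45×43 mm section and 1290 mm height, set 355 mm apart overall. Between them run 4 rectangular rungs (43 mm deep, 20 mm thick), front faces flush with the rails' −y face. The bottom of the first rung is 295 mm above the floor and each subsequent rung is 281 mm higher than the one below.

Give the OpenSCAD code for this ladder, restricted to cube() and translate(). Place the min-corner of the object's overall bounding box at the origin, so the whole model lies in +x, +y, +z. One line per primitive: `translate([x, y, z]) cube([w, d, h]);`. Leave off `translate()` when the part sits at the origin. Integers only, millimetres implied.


cube([45, 43, 1290]);
translate([310, 0, 0]) cube([45, 43, 1290]);
translate([45, 0, 295]) cube([265, 43, 20]);
translate([45, 0, 576]) cube([265, 43, 20]);
translate([45, 0, 857]) cube([265, 43, 20]);
translate([45, 0, 1138]) cube([265, 43, 20]);


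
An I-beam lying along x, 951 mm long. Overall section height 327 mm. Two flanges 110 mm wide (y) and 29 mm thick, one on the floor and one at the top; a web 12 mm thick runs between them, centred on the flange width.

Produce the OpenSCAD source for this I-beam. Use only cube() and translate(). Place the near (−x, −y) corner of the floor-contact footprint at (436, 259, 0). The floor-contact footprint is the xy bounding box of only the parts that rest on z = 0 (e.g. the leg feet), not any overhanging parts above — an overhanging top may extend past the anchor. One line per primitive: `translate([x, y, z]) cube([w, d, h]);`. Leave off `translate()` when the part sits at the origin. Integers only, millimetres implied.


translate([436, 259, 0]) cube([951, 110, 29]);
translate([436, 308, 29]) cube([951, 12, 269]);
translate([436, 259, 298]) cube([951, 110, 29]);


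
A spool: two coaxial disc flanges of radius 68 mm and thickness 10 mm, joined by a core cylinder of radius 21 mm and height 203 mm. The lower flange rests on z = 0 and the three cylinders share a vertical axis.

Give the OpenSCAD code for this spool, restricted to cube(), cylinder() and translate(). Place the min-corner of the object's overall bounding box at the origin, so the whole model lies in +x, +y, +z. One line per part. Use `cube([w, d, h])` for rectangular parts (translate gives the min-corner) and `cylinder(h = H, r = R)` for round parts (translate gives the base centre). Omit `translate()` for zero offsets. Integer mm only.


translate([68, 68, 0]) cylinder(h = 10, r = 68);
translate([68, 68, 10]) cylinder(h = 203, r = 21);
translate([68, 68, 213]) cylinder(h = 10, r = 68);


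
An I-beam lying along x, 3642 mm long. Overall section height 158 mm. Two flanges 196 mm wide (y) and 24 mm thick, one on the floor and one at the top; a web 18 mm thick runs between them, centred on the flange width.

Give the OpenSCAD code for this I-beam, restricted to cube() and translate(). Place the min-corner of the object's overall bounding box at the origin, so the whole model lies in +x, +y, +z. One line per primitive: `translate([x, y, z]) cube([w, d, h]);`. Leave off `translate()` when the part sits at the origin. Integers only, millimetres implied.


cube([3642, 196, 24]);
translate([0, 89, 24]) cube([3642, 18, 110]);
translate([0, 0, 134]) cube([3642, 196, 24]);


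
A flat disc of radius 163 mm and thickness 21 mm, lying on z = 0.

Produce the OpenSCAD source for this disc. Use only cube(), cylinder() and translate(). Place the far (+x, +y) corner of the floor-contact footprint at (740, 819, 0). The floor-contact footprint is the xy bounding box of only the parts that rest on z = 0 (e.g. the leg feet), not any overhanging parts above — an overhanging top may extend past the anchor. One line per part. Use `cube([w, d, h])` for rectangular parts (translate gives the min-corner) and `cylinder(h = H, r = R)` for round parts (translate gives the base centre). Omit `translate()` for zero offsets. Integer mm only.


translate([577, 656, 0]) cylinder(h = 21, r = 163);


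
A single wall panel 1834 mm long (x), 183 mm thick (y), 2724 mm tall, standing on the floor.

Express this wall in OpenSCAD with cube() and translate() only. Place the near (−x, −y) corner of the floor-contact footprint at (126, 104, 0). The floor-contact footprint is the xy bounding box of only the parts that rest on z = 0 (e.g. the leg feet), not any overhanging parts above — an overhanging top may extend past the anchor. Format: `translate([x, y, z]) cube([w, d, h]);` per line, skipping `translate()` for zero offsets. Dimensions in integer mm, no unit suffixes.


translate([126, 104, 0]) cube([1834, 183, 2724]);


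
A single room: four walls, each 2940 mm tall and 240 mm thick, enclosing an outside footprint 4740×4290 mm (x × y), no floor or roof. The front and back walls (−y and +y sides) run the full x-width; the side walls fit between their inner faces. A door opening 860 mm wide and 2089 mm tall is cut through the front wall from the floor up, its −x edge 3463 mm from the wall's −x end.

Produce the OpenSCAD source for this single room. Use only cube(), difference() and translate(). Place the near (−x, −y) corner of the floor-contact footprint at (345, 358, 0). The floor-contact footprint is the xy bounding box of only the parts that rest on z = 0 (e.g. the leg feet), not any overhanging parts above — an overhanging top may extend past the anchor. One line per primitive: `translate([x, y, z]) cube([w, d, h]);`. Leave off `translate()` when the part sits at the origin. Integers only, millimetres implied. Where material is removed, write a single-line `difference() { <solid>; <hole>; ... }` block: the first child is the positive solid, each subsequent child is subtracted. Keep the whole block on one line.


difference() { translate([345, 358, 0]) cube([4740, 240, 2940]); translate([3808, 358, 0]) cube([860, 240, 2089]); }
translate([345, 4408, 0]) cube([4740, 240, 2940]);
translate([345, 598, 0]) cube([240, 3810, 2940]);
translate([4845, 598, 0]) cube([240, 3810, 2940]);


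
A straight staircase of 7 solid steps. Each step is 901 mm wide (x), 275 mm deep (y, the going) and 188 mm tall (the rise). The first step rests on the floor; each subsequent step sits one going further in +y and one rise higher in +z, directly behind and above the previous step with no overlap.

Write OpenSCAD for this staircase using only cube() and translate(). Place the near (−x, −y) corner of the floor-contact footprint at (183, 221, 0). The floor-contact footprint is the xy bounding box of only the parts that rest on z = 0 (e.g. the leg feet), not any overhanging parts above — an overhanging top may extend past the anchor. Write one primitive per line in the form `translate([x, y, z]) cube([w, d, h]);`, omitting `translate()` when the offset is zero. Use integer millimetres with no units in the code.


translate([183, 221, 0]) cube([901, 275, 188]);
translate([183, 496, 188]) cube([901, 275, 188]);
translate([183, 771, 376]) cube([901, 275, 188]);
translate([183, 1046, 564]) cube([901, 275, 188]);
translate([183, 1321, 752]) cube([901, 275, 188]);
translate([183, 1596, 940]) cube([901, 275, 188]);
translate([183, 1871, 1128]) cube([901, 275, 188]);


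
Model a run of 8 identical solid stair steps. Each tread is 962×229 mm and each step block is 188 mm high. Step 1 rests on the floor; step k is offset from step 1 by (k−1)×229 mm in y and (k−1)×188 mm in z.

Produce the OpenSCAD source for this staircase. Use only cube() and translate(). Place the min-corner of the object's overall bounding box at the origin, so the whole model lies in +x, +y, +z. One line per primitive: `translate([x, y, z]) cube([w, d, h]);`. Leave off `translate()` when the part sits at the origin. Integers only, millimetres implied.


cube([962, 229, 188]);
translate([0, 229, 188]) cube([962, 229, 188]);
translate([0, 458, 376]) cube([962, 229, 188]);
translate([0, 687, 564]) cube([962, 229, 188]);
translate([0, 916, 752]) cube([962, 229, 188]);
translate([0, 1145, 940]) cube([962, 229, 188]);
translate([0, 1374, 1128]) cube([962, 229, 188]);
translate([0, 1603, 1316]) cube([962, 229, 188]);
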